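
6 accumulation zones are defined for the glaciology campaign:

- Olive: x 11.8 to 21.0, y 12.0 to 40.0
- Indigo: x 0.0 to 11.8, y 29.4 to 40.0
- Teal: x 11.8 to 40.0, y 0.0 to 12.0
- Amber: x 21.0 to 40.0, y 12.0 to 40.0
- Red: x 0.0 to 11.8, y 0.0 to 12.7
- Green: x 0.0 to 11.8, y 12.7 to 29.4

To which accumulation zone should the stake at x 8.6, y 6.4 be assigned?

The point has x = 8.6 and y = 6.4.
Only Red satisfies 0.0 ≤ x ≤ 11.8 and 0.0 ≤ y ≤ 12.7.

Red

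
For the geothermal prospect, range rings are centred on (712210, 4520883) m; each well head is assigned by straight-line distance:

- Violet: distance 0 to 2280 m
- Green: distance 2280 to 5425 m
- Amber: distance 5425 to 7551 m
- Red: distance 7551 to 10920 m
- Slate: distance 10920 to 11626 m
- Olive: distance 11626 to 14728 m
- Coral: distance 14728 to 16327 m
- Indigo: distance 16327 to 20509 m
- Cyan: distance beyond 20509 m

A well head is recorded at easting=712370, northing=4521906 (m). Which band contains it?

Violet

Distance = √((712370−712210)² + (4521906−4520883)²) = √(25600.000 + 1046529.000) = 1035.437 m.
0 ≤ 1035.437 < 2280 → Violet.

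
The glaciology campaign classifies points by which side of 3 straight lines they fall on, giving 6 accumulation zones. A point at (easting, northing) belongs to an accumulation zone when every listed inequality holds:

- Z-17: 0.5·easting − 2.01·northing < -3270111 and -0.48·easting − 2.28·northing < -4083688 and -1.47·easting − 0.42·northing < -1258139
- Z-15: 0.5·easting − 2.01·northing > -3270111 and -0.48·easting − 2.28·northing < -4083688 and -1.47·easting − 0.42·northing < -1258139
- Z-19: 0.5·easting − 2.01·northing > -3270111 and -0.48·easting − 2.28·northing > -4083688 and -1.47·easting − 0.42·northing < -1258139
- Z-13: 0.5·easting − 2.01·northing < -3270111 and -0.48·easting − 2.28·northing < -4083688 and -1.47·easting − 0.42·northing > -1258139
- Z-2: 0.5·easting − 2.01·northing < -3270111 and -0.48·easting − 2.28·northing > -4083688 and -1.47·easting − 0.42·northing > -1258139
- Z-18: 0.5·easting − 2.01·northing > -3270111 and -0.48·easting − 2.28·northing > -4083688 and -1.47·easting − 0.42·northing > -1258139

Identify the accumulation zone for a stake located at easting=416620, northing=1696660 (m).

0.5·416620 − 2.01·1696660 = -3201976.600, which is > -3270111
-0.48·416620 − 2.28·1696660 = -4068362.400, which is > -4083688
-1.47·416620 − 0.42·1696660 = -1325028.600, which is < -1258139
This sign pattern matches Z-19.

Z-19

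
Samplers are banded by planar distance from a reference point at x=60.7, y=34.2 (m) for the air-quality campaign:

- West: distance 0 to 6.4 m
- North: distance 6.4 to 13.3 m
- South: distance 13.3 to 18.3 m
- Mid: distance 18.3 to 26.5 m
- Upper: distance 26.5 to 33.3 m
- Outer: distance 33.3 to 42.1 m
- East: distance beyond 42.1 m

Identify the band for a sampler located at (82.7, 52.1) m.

Upper

Distance = √((82.7−60.7)² + (52.1−34.2)²) = √(484.000 + 320.410) = 28.362 m.
26.5 ≤ 28.362 < 33.3 → Upper.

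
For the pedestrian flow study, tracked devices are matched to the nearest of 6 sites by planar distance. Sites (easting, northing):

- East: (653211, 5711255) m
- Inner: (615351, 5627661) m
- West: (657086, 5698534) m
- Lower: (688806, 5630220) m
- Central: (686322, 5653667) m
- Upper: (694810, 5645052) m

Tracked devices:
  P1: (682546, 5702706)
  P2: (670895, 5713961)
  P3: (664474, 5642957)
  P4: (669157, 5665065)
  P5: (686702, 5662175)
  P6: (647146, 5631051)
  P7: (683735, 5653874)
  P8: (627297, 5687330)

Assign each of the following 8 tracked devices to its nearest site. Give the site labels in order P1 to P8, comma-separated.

West, East, Central, Central, Central, Inner, Central, West

P1 → West (d²=665617184.00)
P2 → East (d²=320046292.00)
P3 → Central (d²=592039204.00)
P4 → Central (d²=424551629.00)
P5 → Central (d²=72530464.00)
P6 → Inner (d²=1022414125.00)
P7 → Central (d²=6735418.00)
P8 → West (d²=1012914137.00)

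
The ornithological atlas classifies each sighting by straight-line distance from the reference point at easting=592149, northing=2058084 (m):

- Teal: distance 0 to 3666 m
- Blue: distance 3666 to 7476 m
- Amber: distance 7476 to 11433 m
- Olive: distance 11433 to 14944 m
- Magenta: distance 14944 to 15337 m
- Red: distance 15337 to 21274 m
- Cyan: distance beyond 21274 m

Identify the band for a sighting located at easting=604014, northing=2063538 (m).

Distance = √((604014−592149)² + (2063538−2058084)²) = √(140778225.000 + 29746116.000) = 13058.497 m.
11433 ≤ 13058.497 < 14944 → Olive.

Olive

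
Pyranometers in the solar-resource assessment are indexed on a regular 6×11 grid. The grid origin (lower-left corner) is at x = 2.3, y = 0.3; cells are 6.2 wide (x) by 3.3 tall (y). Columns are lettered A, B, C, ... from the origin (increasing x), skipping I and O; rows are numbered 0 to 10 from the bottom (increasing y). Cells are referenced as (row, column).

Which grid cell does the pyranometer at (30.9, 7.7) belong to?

Column index: ⌊(30.9 − 2.3) / 6.2⌋ = ⌊4.613⌋ = 4 → column E
Row offset from origin: ⌊(7.7 − 0.3) / 3.3⌋ = ⌊2.242⌋ = 2 → row 2

(2, E)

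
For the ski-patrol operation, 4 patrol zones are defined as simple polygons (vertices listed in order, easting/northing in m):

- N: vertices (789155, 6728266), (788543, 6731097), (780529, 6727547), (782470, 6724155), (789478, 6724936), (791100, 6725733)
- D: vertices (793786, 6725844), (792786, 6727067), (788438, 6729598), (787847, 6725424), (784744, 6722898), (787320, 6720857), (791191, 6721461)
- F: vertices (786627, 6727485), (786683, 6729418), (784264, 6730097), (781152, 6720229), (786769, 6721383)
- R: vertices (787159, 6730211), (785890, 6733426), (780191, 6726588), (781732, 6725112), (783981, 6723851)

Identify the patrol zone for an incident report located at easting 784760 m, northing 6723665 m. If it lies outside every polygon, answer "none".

Cast a ray rightward from (784760, 6723665). For each polygon, the edges (by vertex number in listed order) whose endpoints lie on opposite sides of northing = 6723665, where each meets that height, and whether that is right or left of the point:
N: no edge straddles that height → 0 crossings.
D: 4–5 at easting≈785686.2 (right), 7–1 at easting≈792495.9 (right) → 2 crossings.
F: 3–4 at easting≈782235.6 (left), 5–1 at easting≈786715.9 (right) → 1 crossing.
R: no edge straddles that height → 0 crossings.
Only F has an odd count, so the point is inside F.

F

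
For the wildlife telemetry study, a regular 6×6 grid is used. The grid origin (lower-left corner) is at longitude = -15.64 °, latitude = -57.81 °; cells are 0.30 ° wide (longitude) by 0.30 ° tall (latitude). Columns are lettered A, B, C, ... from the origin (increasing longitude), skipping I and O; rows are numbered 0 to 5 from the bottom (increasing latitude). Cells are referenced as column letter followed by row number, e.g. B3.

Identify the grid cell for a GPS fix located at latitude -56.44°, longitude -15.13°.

B4

Column index: ⌊(-15.13 − -15.64) / 0.30⌋ = ⌊1.700⌋ = 1 → column B
Row offset from origin: ⌊(-56.44 − -57.81) / 0.30⌋ = ⌊4.567⌋ = 4 → row 4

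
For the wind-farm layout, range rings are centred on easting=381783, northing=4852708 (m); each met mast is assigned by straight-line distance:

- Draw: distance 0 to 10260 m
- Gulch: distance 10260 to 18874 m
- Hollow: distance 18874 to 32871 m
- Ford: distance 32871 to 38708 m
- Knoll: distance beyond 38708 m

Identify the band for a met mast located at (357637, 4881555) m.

Ford

Distance = √((357637−381783)² + (4881555−4852708)²) = √(583029316.000 + 832149409.000) = 37618.861 m.
32871 ≤ 37618.861 < 38708 → Ford.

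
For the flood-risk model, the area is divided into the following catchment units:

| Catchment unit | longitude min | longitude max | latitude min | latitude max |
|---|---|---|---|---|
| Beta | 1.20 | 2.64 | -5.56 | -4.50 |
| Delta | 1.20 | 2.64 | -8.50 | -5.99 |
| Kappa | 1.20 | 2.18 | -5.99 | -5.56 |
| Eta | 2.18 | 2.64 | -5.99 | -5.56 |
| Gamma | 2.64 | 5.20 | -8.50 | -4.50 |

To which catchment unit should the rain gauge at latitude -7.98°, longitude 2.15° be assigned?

The point has longitude = 2.15 and latitude = -7.98.
Only Delta satisfies 1.20 ≤ longitude ≤ 2.64 and -8.50 ≤ latitude ≤ -5.99.

Delta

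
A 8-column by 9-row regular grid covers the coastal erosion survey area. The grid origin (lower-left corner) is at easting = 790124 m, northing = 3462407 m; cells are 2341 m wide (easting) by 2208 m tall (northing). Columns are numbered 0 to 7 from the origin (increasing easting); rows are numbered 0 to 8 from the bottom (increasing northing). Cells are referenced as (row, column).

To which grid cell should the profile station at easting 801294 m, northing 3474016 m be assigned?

(5, 4)

Column index: ⌊(801294 − 790124) / 2341⌋ = ⌊4.771⌋ = 4
Row offset from origin: ⌊(3474016 − 3462407) / 2208⌋ = ⌊5.258⌋ = 5 → row 5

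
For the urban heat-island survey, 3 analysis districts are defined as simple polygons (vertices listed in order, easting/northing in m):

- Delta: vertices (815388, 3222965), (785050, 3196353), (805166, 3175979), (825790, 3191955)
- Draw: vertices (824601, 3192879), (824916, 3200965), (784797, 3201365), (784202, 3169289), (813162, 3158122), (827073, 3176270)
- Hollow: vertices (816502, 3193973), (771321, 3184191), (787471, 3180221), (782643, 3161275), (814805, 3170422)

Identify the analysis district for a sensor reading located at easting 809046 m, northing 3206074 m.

Delta

Cast a ray rightward from (809046, 3206074). For each polygon, the edges (by vertex number in listed order) whose endpoints lie on opposite sides of northing = 3206074, where each meets that height, and whether that is right or left of the point:
Delta: 1–2 at easting≈796132.1 (left), 4–1 at easting≈821053.9 (right) → 1 crossing.
Draw: no edge straddles that height → 0 crossings.
Hollow: no edge straddles that height → 0 crossings.
Only Delta has an odd count, so the point is inside Delta.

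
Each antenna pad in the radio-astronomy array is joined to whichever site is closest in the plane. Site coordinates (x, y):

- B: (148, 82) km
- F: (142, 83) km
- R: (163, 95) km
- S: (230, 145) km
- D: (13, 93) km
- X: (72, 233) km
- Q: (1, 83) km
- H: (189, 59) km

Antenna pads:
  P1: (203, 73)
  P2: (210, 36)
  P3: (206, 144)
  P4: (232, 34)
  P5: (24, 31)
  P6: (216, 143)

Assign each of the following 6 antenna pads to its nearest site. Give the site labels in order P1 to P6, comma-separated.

P1 → H (d²=392.00)
P2 → H (d²=970.00)
P3 → S (d²=577.00)
P4 → H (d²=2474.00)
P5 → Q (d²=3233.00)
P6 → S (d²=200.00)

H, H, S, H, Q, S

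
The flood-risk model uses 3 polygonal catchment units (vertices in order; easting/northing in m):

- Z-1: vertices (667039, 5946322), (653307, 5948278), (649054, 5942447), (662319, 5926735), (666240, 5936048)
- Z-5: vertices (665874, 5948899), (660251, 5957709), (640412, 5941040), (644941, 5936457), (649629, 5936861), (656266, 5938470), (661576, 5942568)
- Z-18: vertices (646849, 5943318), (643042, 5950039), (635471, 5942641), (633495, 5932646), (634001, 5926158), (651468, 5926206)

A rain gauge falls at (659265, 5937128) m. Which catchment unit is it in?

Z-1

Cast a ray rightward from (659265, 5937128). For each polygon, the edges (by vertex number in listed order) whose endpoints lie on opposite sides of northing = 5937128, where each meets that height, and whether that is right or left of the point:
Z-1: 3–4 at easting≈653544.6 (left), 5–1 at easting≈666324.0 (right) → 1 crossing.
Z-5: 3–4 at easting≈644277.9 (left), 5–6 at easting≈650730.4 (left) → 0 crossings.
Z-18: 3–4 at easting≈634381.1 (left), 6–1 at easting≈648519.9 (left) → 0 crossings.
Only Z-1 has an odd count, so the point is inside Z-1.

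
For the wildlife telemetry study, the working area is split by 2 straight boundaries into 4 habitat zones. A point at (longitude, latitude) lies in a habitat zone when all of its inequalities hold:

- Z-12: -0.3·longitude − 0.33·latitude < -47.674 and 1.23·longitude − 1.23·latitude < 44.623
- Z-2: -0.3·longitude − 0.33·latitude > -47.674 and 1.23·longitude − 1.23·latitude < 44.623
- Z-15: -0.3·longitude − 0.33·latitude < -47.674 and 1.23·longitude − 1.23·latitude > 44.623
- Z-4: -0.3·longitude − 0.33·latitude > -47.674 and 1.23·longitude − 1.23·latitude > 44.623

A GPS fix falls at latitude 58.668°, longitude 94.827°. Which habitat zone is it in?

-0.3·94.827 − 0.33·58.668 = -47.809, which is < -47.674
1.23·94.827 − 1.23·58.668 = 44.476, which is < 44.623
This sign pattern matches Z-12.

Z-12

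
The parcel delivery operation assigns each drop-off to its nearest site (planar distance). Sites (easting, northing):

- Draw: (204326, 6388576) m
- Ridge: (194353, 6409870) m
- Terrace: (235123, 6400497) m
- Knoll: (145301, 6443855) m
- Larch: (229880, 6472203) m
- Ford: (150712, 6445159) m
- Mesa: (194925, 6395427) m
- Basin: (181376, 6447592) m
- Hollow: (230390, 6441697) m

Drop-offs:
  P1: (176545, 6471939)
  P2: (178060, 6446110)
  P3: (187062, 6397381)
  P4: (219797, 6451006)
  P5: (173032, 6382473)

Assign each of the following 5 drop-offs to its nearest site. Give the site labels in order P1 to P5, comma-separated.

P1 → Basin (d²=616114970.00)
P2 → Basin (d²=13192180.00)
P3 → Mesa (d²=65644885.00)
P4 → Hollow (d²=198869130.00)
P5 → Mesa (d²=647109565.00)

Basin, Basin, Mesa, Hollow, Mesa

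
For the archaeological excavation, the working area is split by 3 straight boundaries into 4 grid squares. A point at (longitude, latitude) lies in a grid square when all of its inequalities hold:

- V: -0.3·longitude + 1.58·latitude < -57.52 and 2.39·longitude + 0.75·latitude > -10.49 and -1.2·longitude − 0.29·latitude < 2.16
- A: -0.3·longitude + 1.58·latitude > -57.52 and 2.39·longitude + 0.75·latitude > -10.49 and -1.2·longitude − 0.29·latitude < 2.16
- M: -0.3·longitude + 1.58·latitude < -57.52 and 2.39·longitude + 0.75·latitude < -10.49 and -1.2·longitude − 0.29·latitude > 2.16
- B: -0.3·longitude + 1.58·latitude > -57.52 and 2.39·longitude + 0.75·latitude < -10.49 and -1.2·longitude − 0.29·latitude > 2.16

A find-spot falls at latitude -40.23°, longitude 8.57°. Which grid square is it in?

V

-0.3·8.57 + 1.58·-40.23 = -66.134, which is < -57.52
2.39·8.57 + 0.75·-40.23 = -9.690, which is > -10.49
-1.2·8.57 − 0.29·-40.23 = 1.383, which is < 2.16
This sign pattern matches V.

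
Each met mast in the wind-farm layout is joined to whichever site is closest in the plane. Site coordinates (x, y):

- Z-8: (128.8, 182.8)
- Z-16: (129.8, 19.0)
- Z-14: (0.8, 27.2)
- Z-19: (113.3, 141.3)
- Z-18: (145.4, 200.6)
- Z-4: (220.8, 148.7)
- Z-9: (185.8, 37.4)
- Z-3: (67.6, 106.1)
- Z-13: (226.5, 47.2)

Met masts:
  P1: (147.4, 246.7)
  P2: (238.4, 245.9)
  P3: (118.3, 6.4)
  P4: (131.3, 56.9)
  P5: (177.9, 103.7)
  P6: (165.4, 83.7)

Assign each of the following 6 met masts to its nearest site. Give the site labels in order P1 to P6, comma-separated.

Z-18, Z-4, Z-16, Z-16, Z-4, Z-9

P1 → Z-18 (d²=2129.21)
P2 → Z-4 (d²=9757.60)
P3 → Z-16 (d²=291.01)
P4 → Z-16 (d²=1438.66)
P5 → Z-4 (d²=3865.41)
P6 → Z-9 (d²=2559.85)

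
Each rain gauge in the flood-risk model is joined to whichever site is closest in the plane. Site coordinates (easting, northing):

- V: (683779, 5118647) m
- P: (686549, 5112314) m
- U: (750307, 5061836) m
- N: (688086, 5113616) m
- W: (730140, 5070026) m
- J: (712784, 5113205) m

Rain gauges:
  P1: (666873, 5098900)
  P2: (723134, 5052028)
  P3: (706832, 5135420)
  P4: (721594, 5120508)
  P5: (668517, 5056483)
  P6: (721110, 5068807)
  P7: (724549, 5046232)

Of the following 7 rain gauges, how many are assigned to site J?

2

P1 → P
P2 → W
P3 → J
P4 → J
P5 → P
P6 → W
P7 → W
2 of the 7 go to J.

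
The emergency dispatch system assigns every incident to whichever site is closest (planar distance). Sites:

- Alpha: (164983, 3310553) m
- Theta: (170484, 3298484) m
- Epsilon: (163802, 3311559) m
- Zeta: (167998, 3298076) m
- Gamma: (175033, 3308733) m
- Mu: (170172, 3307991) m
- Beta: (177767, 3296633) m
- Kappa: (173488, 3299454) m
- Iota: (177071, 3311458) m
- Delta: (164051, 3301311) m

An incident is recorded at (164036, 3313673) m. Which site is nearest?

Epsilon

Squared distances to each site:
Alpha: 10631209.000; Theta: 272282425.000; Epsilon: 4523752.000; Zeta: 258963853.000; Gamma: 145337609.000; Mu: 69935620.000; Beta: 478901961.000; Kappa: 291520265.000; Iota: 174817450.000; Delta: 152819269.000.
Minimum at Epsilon.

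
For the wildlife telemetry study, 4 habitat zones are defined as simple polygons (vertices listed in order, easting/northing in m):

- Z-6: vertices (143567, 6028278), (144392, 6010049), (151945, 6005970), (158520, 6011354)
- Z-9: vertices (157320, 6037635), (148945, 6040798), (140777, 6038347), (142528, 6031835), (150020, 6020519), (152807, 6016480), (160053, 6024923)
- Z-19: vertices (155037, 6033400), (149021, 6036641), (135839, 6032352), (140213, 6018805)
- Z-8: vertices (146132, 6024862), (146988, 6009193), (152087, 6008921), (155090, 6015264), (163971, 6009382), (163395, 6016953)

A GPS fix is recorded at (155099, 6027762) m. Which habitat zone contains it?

Cast a ray rightward from (155099, 6027762). For each polygon, the edges (by vertex number in listed order) whose endpoints lie on opposite sides of northing = 6027762, where each meets that height, and whether that is right or left of the point:
Z-6: 1–2 at easting≈143590.4 (left), 4–1 at easting≈144022.9 (left) → 0 crossings.
Z-9: 4–5 at easting≈145224.6 (left), 7–1 at easting≈159442.6 (right) → 1 crossing.
Z-19: 3–4 at easting≈137321.0 (left), 4–1 at easting≈149310.5 (left) → 0 crossings.
Z-8: no edge straddles that height → 0 crossings.
Only Z-9 has an odd count, so the point is inside Z-9.

Z-9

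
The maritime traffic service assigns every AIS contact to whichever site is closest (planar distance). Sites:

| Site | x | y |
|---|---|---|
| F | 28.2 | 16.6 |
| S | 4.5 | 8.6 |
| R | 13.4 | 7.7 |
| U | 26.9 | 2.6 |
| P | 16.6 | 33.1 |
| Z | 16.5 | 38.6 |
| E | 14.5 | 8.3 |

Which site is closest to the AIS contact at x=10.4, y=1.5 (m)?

Squared distances to each site:
F: 544.850; S: 85.220; R: 47.440; U: 273.460; P: 1037.000; Z: 1413.620; E: 63.050.
Minimum at R.

R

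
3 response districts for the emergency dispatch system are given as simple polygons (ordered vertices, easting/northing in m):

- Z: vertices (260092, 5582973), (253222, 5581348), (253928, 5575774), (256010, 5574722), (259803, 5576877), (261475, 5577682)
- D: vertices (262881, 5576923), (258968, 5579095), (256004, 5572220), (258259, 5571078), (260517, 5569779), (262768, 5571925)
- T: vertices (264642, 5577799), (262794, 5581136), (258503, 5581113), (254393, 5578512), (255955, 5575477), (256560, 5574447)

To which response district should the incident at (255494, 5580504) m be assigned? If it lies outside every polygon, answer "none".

Z

Cast a ray rightward from (255494, 5580504). For each polygon, the edges (by vertex number in listed order) whose endpoints lie on opposite sides of northing = 5580504, where each meets that height, and whether that is right or left of the point:
Z: 2–3 at easting≈253328.9 (left), 6–1 at easting≈260737.4 (right) → 1 crossing.
D: no edge straddles that height → 0 crossings.
T: 1–2 at easting≈263144.0 (right), 3–4 at easting≈257540.7 (right) → 2 crossings.
Only Z has an odd count, so the point is inside Z.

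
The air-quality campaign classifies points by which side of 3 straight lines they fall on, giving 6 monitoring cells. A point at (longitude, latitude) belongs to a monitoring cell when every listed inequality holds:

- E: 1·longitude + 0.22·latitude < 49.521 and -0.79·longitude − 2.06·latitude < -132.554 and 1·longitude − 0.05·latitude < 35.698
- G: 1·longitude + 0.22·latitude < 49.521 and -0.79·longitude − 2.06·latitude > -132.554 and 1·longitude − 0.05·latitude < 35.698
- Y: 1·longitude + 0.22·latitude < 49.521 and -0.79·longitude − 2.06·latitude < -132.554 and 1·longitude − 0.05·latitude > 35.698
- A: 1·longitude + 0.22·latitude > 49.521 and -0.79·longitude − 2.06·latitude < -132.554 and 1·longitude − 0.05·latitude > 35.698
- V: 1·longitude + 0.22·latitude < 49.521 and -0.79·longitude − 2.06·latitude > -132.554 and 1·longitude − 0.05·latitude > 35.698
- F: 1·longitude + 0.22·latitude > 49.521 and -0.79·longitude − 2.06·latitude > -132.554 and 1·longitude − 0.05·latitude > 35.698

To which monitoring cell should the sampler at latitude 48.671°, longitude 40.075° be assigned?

F

1·40.075 + 0.22·48.671 = 50.783, which is > 49.521
-0.79·40.075 − 2.06·48.671 = -131.922, which is > -132.554
1·40.075 − 0.05·48.671 = 37.641, which is > 35.698
This sign pattern matches F.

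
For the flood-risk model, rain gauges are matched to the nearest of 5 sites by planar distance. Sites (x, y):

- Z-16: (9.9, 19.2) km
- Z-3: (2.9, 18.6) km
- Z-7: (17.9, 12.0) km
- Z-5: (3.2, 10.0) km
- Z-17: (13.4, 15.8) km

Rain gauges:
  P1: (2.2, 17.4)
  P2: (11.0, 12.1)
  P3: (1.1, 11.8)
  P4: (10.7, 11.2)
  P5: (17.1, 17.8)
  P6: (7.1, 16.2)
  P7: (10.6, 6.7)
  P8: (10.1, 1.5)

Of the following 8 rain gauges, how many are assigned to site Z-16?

P1 → Z-3
P2 → Z-17
P3 → Z-5
P4 → Z-17
P5 → Z-17
P6 → Z-16
P7 → Z-5
P8 → Z-5
1 of the 8 goes to Z-16.

1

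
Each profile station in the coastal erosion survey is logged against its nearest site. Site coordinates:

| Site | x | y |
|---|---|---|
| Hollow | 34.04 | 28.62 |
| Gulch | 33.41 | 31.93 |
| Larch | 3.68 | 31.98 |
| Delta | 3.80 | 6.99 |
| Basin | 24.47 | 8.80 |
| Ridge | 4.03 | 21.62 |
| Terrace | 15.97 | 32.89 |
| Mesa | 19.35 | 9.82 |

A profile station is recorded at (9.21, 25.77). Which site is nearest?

Ridge

Squared distances to each site:
Hollow: 624.651; Gulch: 623.586; Larch: 69.145; Delta: 381.957; Basin: 520.848; Ridge: 44.055; Terrace: 96.392; Mesa: 357.222.
Minimum at Ridge.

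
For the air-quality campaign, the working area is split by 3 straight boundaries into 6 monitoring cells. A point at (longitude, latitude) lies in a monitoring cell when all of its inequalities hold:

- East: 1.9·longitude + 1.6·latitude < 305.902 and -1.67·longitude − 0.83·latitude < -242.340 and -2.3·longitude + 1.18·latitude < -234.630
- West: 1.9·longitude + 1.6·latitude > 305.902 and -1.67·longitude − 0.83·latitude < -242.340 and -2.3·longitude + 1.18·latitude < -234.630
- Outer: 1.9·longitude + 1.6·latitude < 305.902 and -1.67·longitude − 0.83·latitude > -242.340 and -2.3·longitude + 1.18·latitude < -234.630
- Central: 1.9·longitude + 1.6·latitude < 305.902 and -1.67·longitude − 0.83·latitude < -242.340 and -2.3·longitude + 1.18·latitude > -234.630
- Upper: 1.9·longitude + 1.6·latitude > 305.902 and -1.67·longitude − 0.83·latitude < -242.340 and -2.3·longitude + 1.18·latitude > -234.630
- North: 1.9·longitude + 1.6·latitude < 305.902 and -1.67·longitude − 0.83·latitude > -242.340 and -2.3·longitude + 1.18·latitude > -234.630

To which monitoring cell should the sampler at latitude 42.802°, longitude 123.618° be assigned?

North

1.9·123.618 + 1.6·42.802 = 303.357, which is < 305.902
-1.67·123.618 − 0.83·42.802 = -241.968, which is > -242.340
-2.3·123.618 + 1.18·42.802 = -233.815, which is > -234.630
This sign pattern matches North.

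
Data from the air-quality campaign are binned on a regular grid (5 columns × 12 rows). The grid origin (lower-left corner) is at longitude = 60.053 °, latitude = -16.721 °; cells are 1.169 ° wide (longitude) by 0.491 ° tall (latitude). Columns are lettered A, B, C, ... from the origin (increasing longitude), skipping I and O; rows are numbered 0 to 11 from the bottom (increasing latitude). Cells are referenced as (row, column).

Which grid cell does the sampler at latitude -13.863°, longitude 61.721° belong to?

(5, B)

Column index: ⌊(61.721 − 60.053) / 1.169⌋ = ⌊1.427⌋ = 1 → column B
Row offset from origin: ⌊(-13.863 − -16.721) / 0.491⌋ = ⌊5.821⌋ = 5 → row 5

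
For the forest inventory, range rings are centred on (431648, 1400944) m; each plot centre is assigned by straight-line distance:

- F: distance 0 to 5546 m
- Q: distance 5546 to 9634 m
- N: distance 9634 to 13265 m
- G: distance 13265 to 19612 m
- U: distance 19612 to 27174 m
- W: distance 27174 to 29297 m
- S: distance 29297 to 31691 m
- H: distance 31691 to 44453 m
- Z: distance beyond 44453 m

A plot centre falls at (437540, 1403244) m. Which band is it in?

Q

Distance = √((437540−431648)² + (1403244−1400944)²) = √(34715664.000 + 5290000.000) = 6325.003 m.
5546 ≤ 6325.003 < 9634 → Q.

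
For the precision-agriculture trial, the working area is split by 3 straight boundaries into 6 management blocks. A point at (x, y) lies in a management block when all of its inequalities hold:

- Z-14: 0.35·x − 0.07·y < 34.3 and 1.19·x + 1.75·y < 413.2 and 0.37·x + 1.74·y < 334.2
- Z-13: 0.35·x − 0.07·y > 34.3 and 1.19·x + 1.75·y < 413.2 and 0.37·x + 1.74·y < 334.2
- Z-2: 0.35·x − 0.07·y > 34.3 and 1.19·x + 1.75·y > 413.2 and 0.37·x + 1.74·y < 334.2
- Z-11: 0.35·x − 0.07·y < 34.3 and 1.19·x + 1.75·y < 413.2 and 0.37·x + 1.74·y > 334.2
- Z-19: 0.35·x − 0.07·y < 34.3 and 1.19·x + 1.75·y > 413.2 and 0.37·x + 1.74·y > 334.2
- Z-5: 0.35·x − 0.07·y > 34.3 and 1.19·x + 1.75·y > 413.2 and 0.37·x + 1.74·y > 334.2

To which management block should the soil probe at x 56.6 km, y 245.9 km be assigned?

0.35·56.6 − 0.07·245.9 = 2.597, which is < 34.3
1.19·56.6 + 1.75·245.9 = 497.679, which is > 413.2
0.37·56.6 + 1.74·245.9 = 448.808, which is > 334.2
This sign pattern matches Z-19.

Z-19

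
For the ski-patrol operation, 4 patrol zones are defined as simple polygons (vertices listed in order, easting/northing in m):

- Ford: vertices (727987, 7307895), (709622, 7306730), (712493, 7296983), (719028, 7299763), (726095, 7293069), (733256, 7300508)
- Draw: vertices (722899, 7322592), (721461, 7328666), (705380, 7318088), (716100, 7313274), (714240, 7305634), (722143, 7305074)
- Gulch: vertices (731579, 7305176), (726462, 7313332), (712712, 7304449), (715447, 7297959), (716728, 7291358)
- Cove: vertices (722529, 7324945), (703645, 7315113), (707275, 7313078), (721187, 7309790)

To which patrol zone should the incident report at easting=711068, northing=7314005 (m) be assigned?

Cast a ray rightward from (711068, 7314005). For each polygon, the edges (by vertex number in listed order) whose endpoints lie on opposite sides of northing = 7314005, where each meets that height, and whether that is right or left of the point:
Ford: no edge straddles that height → 0 crossings.
Draw: 3–4 at easting≈714472.2 (right), 6–1 at easting≈722528.4 (right) → 2 crossings.
Gulch: no edge straddles that height → 0 crossings.
Cove: 2–3 at easting≈705621.4 (left), 4–1 at easting≈721560.2 (right) → 1 crossing.
Only Cove has an odd count, so the point is inside Cove.

Cove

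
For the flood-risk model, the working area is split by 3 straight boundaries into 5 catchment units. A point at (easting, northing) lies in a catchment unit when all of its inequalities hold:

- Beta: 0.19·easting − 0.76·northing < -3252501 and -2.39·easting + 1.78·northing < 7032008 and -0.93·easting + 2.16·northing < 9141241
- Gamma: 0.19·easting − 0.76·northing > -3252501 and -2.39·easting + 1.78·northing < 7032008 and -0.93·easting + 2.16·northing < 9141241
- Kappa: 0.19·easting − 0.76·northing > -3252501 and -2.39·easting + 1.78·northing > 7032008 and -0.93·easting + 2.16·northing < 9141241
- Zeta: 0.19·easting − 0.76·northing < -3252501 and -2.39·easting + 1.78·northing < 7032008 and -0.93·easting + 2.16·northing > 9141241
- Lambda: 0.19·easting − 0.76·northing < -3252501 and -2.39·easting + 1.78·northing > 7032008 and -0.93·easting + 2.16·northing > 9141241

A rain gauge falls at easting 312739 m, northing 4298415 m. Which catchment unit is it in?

0.19·312739 − 0.76·4298415 = -3207374.990, which is > -3252501
-2.39·312739 + 1.78·4298415 = 6903732.490, which is < 7032008
-0.93·312739 + 2.16·4298415 = 8993729.130, which is < 9141241
This sign pattern matches Gamma.

Gamma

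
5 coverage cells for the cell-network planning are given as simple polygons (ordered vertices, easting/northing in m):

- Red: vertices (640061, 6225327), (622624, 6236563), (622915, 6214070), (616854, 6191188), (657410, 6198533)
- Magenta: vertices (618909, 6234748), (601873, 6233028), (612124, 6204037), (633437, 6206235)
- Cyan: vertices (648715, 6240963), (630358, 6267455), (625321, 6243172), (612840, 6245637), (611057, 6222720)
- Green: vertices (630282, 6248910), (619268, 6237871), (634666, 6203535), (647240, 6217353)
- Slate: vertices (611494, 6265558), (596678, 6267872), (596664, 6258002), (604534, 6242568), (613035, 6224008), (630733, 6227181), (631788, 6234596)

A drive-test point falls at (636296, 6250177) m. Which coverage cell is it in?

Cast a ray rightward from (636296, 6250177). For each polygon, the edges (by vertex number in listed order) whose endpoints lie on opposite sides of northing = 6250177, where each meets that height, and whether that is right or left of the point:
Red: no edge straddles that height → 0 crossings.
Magenta: no edge straddles that height → 0 crossings.
Cyan: 1–2 at easting≈642330.4 (right), 2–3 at easting≈626774.0 (left) → 1 crossing.
Green: no edge straddles that height → 0 crossings.
Slate: 3–4 at easting≈600654.1 (left), 7–1 at easting≈621575.5 (left) → 0 crossings.
Only Cyan has an odd count, so the point is inside Cyan.

Cyan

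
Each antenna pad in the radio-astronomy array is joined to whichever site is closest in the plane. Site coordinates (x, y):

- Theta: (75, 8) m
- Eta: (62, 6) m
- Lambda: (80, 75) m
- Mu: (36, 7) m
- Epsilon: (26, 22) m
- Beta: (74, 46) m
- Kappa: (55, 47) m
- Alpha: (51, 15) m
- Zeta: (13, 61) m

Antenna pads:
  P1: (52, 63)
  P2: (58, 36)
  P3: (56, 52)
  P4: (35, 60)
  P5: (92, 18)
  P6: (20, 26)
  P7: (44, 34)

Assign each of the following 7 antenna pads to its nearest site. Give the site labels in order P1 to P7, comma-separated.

Kappa, Kappa, Kappa, Zeta, Theta, Epsilon, Kappa

P1 → Kappa (d²=265.00)
P2 → Kappa (d²=130.00)
P3 → Kappa (d²=26.00)
P4 → Zeta (d²=485.00)
P5 → Theta (d²=389.00)
P6 → Epsilon (d²=52.00)
P7 → Kappa (d²=290.00)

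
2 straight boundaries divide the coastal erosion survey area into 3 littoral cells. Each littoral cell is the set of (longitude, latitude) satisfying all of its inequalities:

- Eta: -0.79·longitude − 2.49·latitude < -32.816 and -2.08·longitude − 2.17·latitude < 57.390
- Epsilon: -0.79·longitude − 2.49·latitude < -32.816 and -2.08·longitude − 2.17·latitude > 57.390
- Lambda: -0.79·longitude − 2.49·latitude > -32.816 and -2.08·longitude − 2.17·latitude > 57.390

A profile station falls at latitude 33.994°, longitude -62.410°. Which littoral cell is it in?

-0.79·-62.410 − 2.49·33.994 = -35.341, which is < -32.816
-2.08·-62.410 − 2.17·33.994 = 56.046, which is < 57.390
This sign pattern matches Eta.

Eta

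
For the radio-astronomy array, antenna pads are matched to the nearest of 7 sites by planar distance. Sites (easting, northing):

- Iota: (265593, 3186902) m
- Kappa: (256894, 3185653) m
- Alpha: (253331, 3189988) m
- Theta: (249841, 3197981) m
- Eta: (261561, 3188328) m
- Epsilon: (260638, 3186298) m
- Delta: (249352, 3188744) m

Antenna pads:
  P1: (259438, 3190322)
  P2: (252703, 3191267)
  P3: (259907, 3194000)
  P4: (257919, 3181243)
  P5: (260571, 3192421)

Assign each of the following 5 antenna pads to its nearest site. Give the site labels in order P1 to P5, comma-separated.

Eta, Alpha, Eta, Kappa, Eta

P1 → Eta (d²=8483165.00)
P2 → Alpha (d²=2030225.00)
P3 → Eta (d²=34907300.00)
P4 → Kappa (d²=20498725.00)
P5 → Eta (d²=17732749.00)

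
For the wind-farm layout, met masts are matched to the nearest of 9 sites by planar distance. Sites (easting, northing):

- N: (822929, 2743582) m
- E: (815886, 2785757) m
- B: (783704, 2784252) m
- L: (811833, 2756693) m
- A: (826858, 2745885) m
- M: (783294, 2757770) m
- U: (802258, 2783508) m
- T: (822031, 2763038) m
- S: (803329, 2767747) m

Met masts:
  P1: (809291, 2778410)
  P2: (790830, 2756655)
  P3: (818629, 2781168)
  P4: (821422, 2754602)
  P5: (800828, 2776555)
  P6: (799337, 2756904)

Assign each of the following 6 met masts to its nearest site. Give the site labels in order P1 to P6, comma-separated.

P1 → U (d²=75452693.00)
P2 → M (d²=58034521.00)
P3 → E (d²=28582970.00)
P4 → T (d²=71536977.00)
P5 → U (d²=50389109.00)
P6 → S (d²=133506713.00)

U, M, E, T, U, S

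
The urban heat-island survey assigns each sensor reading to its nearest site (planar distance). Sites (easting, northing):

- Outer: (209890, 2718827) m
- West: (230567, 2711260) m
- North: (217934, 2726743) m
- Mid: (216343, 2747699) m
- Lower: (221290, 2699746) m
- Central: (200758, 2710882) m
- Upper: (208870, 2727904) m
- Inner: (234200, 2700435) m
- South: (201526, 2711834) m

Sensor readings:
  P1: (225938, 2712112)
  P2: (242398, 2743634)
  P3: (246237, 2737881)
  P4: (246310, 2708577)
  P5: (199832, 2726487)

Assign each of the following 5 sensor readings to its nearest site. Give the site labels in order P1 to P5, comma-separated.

West, Mid, North, Inner, Upper

P1 → West (d²=22153545.00)
P2 → Mid (d²=695387250.00)
P3 → North (d²=925114853.00)
P4 → Inner (d²=212944264.00)
P5 → Upper (d²=83693333.00)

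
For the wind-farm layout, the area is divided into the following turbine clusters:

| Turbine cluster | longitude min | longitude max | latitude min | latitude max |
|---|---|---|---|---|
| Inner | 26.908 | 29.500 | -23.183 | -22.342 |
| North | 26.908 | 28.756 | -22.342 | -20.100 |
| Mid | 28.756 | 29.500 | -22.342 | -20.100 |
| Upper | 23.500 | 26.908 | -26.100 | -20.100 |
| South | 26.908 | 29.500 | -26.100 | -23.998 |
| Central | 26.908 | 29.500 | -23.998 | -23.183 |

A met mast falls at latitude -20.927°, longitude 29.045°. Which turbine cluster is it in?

Mid

The point has longitude = 29.045 and latitude = -20.927.
Only Mid satisfies 28.756 ≤ longitude ≤ 29.500 and -22.342 ≤ latitude ≤ -20.100.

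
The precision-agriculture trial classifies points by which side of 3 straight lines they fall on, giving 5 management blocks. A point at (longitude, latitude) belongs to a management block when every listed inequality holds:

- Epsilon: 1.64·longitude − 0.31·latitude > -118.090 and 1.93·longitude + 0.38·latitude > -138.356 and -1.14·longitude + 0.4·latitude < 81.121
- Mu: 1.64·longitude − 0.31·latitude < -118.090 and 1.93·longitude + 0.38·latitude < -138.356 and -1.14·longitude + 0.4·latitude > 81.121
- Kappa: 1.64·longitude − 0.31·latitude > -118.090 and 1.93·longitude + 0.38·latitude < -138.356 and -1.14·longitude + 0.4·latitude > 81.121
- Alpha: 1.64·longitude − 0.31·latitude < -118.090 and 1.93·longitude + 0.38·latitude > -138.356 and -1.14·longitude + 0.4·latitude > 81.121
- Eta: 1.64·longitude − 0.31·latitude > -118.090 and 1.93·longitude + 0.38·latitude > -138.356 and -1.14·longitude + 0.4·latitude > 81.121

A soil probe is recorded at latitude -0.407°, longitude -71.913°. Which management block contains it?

1.64·-71.913 − 0.31·-0.407 = -117.811, which is > -118.090
1.93·-71.913 + 0.38·-0.407 = -138.947, which is < -138.356
-1.14·-71.913 + 0.4·-0.407 = 81.818, which is > 81.121
This sign pattern matches Kappa.

Kappa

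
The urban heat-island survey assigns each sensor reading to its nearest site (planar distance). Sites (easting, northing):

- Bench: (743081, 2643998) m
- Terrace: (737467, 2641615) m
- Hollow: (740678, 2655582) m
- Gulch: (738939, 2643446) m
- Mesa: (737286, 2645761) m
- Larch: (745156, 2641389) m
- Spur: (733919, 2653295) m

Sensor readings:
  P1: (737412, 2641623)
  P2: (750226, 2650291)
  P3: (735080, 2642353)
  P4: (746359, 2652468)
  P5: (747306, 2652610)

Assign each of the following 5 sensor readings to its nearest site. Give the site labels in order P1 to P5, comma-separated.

Terrace, Bench, Terrace, Hollow, Hollow

P1 → Terrace (d²=3089.00)
P2 → Bench (d²=90652874.00)
P3 → Terrace (d²=6242413.00)
P4 → Hollow (d²=41970757.00)
P5 → Hollow (d²=52763168.00)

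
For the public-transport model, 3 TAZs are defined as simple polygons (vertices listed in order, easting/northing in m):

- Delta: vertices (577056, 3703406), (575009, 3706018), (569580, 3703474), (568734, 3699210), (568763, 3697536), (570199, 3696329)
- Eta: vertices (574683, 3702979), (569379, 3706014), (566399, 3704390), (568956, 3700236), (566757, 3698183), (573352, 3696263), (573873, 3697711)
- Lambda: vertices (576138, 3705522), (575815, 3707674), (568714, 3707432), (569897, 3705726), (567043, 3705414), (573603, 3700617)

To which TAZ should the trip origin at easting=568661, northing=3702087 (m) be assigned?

Eta

Cast a ray rightward from (568661, 3702087). For each polygon, the edges (by vertex number in listed order) whose endpoints lie on opposite sides of northing = 3702087, where each meets that height, and whether that is right or left of the point:
Delta: 3–4 at easting≈569304.8 (right), 6–1 at easting≈575778.0 (right) → 2 crossings.
Eta: 3–4 at easting≈567816.6 (left), 7–1 at easting≈574545.8 (right) → 1 crossing.
Lambda: 5–6 at easting≈571592.7 (right), 6–1 at easting≈574362.7 (right) → 2 crossings.
Only Eta has an odd count, so the point is inside Eta.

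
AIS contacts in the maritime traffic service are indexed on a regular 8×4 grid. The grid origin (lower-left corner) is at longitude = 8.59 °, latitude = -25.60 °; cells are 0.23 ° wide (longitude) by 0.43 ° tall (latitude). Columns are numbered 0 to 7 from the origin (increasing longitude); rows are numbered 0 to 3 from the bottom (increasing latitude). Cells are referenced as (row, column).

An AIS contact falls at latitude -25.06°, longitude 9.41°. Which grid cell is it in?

(1, 3)

Column index: ⌊(9.41 − 8.59) / 0.23⌋ = ⌊3.565⌋ = 3
Row offset from origin: ⌊(-25.06 − -25.60) / 0.43⌋ = ⌊1.256⌋ = 1 → row 1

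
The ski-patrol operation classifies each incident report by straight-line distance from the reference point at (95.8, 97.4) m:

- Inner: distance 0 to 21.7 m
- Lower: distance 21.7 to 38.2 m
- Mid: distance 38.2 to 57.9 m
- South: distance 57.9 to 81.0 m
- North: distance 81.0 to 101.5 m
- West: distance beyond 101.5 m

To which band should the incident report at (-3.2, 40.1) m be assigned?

Distance = √((-3.2−95.8)² + (40.1−97.4)²) = √(9801.000 + 3283.290) = 114.387 m.
101.5 ≤ 114.387 < ∞ → West.

West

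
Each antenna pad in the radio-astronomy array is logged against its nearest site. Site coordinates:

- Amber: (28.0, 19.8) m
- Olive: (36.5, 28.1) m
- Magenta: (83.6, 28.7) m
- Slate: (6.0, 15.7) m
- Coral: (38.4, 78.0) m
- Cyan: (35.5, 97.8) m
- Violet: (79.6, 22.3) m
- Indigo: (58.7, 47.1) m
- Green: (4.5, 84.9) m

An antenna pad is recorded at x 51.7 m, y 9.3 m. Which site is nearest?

Olive

Squared distances to each site:
Amber: 671.940; Olive: 584.480; Magenta: 1393.970; Slate: 2129.450; Coral: 4896.580; Cyan: 8094.690; Violet: 947.410; Indigo: 1477.840; Green: 7943.200.
Minimum at Olive.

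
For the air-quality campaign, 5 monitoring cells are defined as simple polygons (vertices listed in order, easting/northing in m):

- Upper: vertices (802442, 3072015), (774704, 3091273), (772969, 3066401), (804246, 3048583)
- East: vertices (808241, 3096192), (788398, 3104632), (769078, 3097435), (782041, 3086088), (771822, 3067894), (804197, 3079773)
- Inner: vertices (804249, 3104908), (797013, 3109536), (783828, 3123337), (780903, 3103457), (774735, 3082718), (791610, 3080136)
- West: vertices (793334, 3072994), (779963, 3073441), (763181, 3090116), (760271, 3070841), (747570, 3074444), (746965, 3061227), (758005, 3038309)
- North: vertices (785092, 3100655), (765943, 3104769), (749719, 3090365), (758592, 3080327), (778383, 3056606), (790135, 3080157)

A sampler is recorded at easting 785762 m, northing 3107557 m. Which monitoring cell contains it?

Inner

Cast a ray rightward from (785762, 3107557). For each polygon, the edges (by vertex number in listed order) whose endpoints lie on opposite sides of northing = 3107557, where each meets that height, and whether that is right or left of the point:
Upper: no edge straddles that height → 0 crossings.
East: no edge straddles that height → 0 crossings.
Inner: 1–2 at easting≈800107.2 (right), 3–4 at easting≈781506.2 (left) → 1 crossing.
West: no edge straddles that height → 0 crossings.
North: no edge straddles that height → 0 crossings.
Only Inner has an odd count, so the point is inside Inner.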